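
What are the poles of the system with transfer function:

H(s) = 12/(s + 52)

Pole is where denominator = 0: s + 52 = 0, so s = -52.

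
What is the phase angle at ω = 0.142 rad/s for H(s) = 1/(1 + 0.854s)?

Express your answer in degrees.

Phase = -arctan(ωτ) = -arctan(0.142 × 0.854) = -6.9°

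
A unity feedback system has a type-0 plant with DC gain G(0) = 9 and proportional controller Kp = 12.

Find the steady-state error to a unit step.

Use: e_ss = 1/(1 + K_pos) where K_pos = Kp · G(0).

K_pos = Kp · G(0) = 12 × 9 = 108. e_ss = 1/(1 + 108) = 0.0092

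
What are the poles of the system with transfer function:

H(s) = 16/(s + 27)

Pole is where denominator = 0: s + 27 = 0, so s = -27.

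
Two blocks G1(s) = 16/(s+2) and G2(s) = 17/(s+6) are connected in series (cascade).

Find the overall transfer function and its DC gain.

Series: multiply transfer functions. G_eq = 16/(s+2) × 17/(s+6) = 272/((s+2)(s+6)). DC gain = 272/(2×6) = 22.6667.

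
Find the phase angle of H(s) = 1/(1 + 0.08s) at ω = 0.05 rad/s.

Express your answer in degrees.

Phase = -arctan(ωτ) = -arctan(0.05 × 0.08) = -0.2°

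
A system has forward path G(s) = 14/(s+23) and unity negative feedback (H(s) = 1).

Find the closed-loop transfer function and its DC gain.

T(s) = G/(1+GH) = [14/(s+23)] / [1 + 14/(s+23)] = 14/(s+23+14) = 14/(s+37). DC gain = 14/37 = 0.3784.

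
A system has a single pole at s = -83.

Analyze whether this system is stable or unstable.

Pole at s = -83 is in the left half-plane. Stable.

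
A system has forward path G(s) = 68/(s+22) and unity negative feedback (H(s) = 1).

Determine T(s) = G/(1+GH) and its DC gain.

T(s) = G/(1+GH) = [68/(s+22)] / [1 + 68/(s+22)] = 68/(s+22+68) = 68/(s+90). DC gain = 68/90 = 0.7556.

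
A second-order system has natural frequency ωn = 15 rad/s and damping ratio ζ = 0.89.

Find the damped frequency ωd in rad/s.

ωd = ωn√(1 - ζ²) = 15√(1 - 0.89²) = 6.84 rad/s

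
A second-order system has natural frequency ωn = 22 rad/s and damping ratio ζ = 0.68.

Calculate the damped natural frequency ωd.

ωd = ωn√(1 - ζ²) = 22√(1 - 0.68²) = 16.13 rad/s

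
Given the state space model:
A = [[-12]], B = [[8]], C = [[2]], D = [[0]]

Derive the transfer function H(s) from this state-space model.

(sI - A)⁻¹ = 1/(s + 12). H(s) = 2 × 8/(s + 12) + 0 = 16/(s + 12).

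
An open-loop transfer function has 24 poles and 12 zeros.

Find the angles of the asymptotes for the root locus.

n - m = 24 - 12 = 12. Angles: θk = (2k + 1)·180°/12 = 15°, 45°, 75°, 105°, 135°, 165°, 195°, 225°, 255°, 285°, 315°, 345°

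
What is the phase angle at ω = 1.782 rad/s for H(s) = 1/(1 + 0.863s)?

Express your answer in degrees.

Phase = -arctan(ωτ) = -arctan(1.782 × 0.863) = -57.0°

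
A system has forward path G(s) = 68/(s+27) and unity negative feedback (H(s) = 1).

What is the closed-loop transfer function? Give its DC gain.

T(s) = G/(1+GH) = [68/(s+27)] / [1 + 68/(s+27)] = 68/(s+27+68) = 68/(s+95). DC gain = 68/95 = 0.7158.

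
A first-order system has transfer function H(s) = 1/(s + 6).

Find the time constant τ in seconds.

For H(s) = 1/(s + 1/τ), the pole is at -1/τ = -6, so τ = 1/6 = 0.1667 s.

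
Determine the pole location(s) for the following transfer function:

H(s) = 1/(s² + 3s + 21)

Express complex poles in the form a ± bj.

Discriminant = 3² - 4×1×21 = 9 - 84 = -75 < 0, so the poles are a complex conjugate pair s = (-3 ± j√75)/(2×1). Real part = -3/(2×1) = -3/2 = -1.5; imaginary part = ±√75/(2×1) ≈ 4.3301. Poles: s = -1.5 ± 4.3301j.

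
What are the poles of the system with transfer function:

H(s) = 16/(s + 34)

Pole is where denominator = 0: s + 34 = 0, so s = -34.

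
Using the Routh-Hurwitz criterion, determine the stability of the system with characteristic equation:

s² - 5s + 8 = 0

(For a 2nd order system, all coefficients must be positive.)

Coefficients: 1, -5, 8. b=-5 not positive, so system is unstable.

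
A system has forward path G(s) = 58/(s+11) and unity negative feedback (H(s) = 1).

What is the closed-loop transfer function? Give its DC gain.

T(s) = G/(1+GH) = [58/(s+11)] / [1 + 58/(s+11)] = 58/(s+11+58) = 58/(s+69). DC gain = 58/69 = 0.8406.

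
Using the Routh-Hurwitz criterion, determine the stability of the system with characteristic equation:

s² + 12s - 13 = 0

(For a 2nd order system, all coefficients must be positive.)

Coefficients: 1, 12, -13. c=-13 not positive, so system is unstable.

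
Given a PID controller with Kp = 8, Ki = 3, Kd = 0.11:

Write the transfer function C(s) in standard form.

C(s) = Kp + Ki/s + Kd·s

Substituting values: C(s) = 8 + 3/s + 0.11s = (0.11s² + 8s + 3)/s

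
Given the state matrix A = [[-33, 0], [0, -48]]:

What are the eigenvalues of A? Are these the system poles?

For diagonal matrix, eigenvalues are diagonal entries: λ₁ = -33, λ₂ = -48. Eigenvalues of A = system poles.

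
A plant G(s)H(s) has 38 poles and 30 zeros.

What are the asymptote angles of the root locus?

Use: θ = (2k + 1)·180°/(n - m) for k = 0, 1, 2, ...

n - m = 38 - 30 = 8. Angles: θk = (2k + 1)·180°/8 = 22.5°, 67.5°, 112.5°, 157.5°, 202.5°, 247.5°, 292.5°, 337.5°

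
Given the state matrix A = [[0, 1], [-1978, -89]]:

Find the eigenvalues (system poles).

det(A - λI) = λ² - (-89)λ + 1978 = (λ - (-46))(λ - (-43)). Eigenvalues: -46, -43.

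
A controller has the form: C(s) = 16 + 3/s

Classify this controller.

This is a Proportional-Integral (PI) controller.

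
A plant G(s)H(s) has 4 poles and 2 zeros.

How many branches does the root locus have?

Root locus has n branches where n = number of poles = 4.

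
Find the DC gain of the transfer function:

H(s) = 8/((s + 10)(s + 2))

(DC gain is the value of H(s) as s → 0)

DC gain = H(0) = 8/(10 × 2) = 8/20 = 0.4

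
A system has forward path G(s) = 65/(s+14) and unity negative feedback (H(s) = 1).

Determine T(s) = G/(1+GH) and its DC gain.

T(s) = G/(1+GH) = [65/(s+14)] / [1 + 65/(s+14)] = 65/(s+14+65) = 65/(s+79). DC gain = 65/79 = 0.8228.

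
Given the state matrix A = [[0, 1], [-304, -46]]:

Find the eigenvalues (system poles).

det(A - λI) = λ² - (-46)λ + 304 = (λ - (-8))(λ - (-38)). Eigenvalues: -8, -38.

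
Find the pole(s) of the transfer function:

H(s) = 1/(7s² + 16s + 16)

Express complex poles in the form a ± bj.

Discriminant = 16² - 4×7×16 = 256 - 448 = -192 < 0, so the poles are a complex conjugate pair s = (-16 ± j√192)/(2×7). Real part = -16/(2×7) = -16/14 ≈ -1.1429; imaginary part = ±√192/(2×7) ≈ 0.9897. Poles: s = -1.1429 ± 0.9897j.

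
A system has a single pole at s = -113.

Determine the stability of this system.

Pole at s = -113 is in the left half-plane. Stable.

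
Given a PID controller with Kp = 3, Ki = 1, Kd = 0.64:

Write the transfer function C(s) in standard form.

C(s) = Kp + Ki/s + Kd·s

Substituting values: C(s) = 3 + 1/s + 0.64s = (0.64s² + 3s + 1)/s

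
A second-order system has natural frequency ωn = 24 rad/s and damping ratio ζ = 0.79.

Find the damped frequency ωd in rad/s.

ωd = ωn√(1 - ζ²) = 24√(1 - 0.79²) = 14.71 rad/s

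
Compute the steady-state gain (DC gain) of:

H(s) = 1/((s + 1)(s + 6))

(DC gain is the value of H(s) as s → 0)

DC gain = H(0) = 1/(1 × 6) = 1/6 = 0.1667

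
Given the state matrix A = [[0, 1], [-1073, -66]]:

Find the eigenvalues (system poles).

det(A - λI) = λ² - (-66)λ + 1073 = (λ - (-29))(λ - (-37)). Eigenvalues: -29, -37.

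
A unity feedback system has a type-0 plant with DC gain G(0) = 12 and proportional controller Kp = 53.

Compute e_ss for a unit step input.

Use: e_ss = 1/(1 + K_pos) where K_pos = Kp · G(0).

K_pos = Kp · G(0) = 53 × 12 = 636. e_ss = 1/(1 + 636) = 0.0016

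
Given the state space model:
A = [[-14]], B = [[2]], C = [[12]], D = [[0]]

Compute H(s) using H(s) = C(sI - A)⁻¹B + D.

(sI - A)⁻¹ = 1/(s + 14). H(s) = 12 × 2/(s + 14) + 0 = 24/(s + 14).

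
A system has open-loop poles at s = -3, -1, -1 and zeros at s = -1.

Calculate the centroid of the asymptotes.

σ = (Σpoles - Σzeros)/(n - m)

σ = (Σpoles - Σzeros)/(n - m) = (-5 - (-1))/(3 - 1) = -4/2 = -2.0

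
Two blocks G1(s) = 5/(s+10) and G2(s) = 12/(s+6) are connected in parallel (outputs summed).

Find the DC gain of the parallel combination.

Parallel: G_eq = G1 + G2. DC gain = G1(0) + G2(0) = 5/10 + 12/6 = 0.5 + 2 = 2.5.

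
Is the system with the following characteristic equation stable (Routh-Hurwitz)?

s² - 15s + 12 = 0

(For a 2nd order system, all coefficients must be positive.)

Coefficients: 1, -15, 12. b=-15 not positive, so system is unstable.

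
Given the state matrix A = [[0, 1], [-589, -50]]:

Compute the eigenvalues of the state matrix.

det(A - λI) = λ² - (-50)λ + 589 = (λ - (-31))(λ - (-19)). Eigenvalues: -31, -19.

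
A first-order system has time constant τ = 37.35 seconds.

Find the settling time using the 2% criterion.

For first-order system, 2% settling time ≈ 4τ = 4 × 37.35 = 149.4 s.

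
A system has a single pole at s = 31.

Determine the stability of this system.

Pole at s = 31 is in the right half-plane. Unstable.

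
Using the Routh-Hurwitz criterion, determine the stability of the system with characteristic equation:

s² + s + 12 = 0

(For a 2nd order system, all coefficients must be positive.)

Coefficients: 1, 1, 12. All positive, so system is stable.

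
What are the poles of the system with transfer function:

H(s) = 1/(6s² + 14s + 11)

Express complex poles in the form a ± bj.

Discriminant = 14² - 4×6×11 = 196 - 264 = -68 < 0, so the poles are a complex conjugate pair s = (-14 ± j√68)/(2×6). Real part = -14/(2×6) = -14/12 ≈ -1.1667; imaginary part = ±√68/(2×6) ≈ 0.6872. Poles: s = -1.1667 ± 0.6872j.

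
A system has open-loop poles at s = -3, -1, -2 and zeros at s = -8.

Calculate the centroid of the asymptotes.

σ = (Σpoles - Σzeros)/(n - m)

σ = (Σpoles - Σzeros)/(n - m) = (-6 - (-8))/(3 - 1) = 2/2 = 1.0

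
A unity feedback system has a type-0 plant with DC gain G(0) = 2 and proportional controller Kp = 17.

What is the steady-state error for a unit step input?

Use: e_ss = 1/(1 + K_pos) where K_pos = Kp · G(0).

K_pos = Kp · G(0) = 17 × 2 = 34. e_ss = 1/(1 + 34) = 0.0286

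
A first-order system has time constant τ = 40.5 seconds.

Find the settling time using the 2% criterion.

For first-order system, 2% settling time ≈ 4τ = 4 × 40.5 = 162.0 s.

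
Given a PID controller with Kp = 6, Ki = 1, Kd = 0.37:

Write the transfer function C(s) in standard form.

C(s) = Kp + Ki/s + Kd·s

Substituting values: C(s) = 6 + 1/s + 0.37s = (0.37s² + 6s + 1)/s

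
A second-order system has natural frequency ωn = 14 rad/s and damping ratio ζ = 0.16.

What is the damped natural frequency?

ωd = ωn√(1 - ζ²) = 14√(1 - 0.16²) = 13.82 rad/s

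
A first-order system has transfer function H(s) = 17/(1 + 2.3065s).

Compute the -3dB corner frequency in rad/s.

Corner frequency = 1/τ = 1/2.3065 = 0.434 rad/s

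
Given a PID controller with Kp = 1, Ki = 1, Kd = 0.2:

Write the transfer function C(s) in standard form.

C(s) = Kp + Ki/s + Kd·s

Substituting values: C(s) = 1 + 1/s + 0.2s = (0.2s² + s + 1)/s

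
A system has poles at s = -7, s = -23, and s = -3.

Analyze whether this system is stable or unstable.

All poles are in the left half-plane. System is stable.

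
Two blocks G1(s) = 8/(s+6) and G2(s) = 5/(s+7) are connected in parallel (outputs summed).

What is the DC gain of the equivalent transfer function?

Parallel: G_eq = G1 + G2. DC gain = G1(0) + G2(0) = 8/6 + 5/7 = 1.3333 + 0.7143 = 2.0476.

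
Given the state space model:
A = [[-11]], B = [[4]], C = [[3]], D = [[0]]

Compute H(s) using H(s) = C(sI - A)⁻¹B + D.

(sI - A)⁻¹ = 1/(s + 11). H(s) = 3 × 4/(s + 11) + 0 = 12/(s + 11).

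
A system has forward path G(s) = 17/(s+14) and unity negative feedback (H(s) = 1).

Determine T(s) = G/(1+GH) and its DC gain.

T(s) = G/(1+GH) = [17/(s+14)] / [1 + 17/(s+14)] = 17/(s+14+17) = 17/(s+31). DC gain = 17/31 = 0.5484.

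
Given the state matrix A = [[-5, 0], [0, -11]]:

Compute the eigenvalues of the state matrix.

For diagonal matrix, eigenvalues are diagonal entries: λ₁ = -5, λ₂ = -11.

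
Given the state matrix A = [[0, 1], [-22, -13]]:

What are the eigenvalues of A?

det(A - λI) = λ² - (-13)λ + 22 = (λ - (-11))(λ - (-2)). Eigenvalues: -11, -2.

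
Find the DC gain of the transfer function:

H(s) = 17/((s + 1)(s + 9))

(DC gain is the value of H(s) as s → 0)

DC gain = H(0) = 17/(1 × 9) = 17/9 = 1.8889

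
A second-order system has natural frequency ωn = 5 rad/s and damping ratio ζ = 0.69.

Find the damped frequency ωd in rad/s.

ωd = ωn√(1 - ζ²) = 5√(1 - 0.69²) = 3.62 rad/s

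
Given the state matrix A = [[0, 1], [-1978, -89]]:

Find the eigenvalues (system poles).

det(A - λI) = λ² - (-89)λ + 1978 = (λ - (-43))(λ - (-46)). Eigenvalues: -43, -46.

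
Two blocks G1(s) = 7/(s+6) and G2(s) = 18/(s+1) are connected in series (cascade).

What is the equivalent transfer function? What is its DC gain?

Series: multiply transfer functions. G_eq = 7/(s+6) × 18/(s+1) = 126/((s+6)(s+1)). DC gain = 126/(6×1) = 21.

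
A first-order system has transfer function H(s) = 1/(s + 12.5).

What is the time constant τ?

For H(s) = 1/(s + 1/τ), the pole is at -1/τ = -12.5, so τ = 1/12.5 = 0.08 s.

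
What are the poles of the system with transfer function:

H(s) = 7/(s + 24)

Pole is where denominator = 0: s + 24 = 0, so s = -24.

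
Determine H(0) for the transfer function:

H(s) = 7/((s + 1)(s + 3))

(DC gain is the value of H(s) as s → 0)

DC gain = H(0) = 7/(1 × 3) = 7/3 = 2.3333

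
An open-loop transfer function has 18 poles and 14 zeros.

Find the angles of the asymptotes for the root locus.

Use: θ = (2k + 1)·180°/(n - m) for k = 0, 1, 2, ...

n - m = 18 - 14 = 4. Angles: θk = (2k + 1)·180°/4 = 45°, 135°, 225°, 315°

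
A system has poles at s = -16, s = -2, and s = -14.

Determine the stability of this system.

All poles are in the left half-plane. System is stable.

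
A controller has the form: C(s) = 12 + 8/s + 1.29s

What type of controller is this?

This is a Proportional-Integral-Derivative (PID) controller.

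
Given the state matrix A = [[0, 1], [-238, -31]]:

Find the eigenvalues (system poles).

det(A - λI) = λ² - (-31)λ + 238 = (λ - (-14))(λ - (-17)). Eigenvalues: -14, -17.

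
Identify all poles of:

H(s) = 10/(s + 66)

Pole is where denominator = 0: s + 66 = 0, so s = -66.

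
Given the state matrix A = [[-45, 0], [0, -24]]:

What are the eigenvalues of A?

For diagonal matrix, eigenvalues are diagonal entries: λ₁ = -45, λ₂ = -24.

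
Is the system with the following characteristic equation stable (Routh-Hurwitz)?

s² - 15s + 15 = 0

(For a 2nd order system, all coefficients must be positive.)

Coefficients: 1, -15, 15. b=-15 not positive, so system is unstable.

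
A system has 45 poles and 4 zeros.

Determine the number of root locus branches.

Root locus has n branches where n = number of poles = 45.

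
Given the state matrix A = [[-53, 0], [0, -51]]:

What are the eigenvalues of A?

For diagonal matrix, eigenvalues are diagonal entries: λ₁ = -53, λ₂ = -51.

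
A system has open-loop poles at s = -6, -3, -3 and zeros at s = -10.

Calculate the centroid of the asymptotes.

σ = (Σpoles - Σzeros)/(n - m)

σ = (Σpoles - Σzeros)/(n - m) = (-12 - (-10))/(3 - 1) = -2/2 = -1.0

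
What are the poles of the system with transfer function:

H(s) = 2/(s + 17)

Pole is where denominator = 0: s + 17 = 0, so s = -17.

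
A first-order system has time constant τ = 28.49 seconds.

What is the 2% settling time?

For first-order system, 2% settling time ≈ 4τ = 4 × 28.49 = 113.96 s.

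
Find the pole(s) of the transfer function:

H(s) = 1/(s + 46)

Pole is where denominator = 0: s + 46 = 0, so s = -46.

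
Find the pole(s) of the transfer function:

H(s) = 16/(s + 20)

Pole is where denominator = 0: s + 20 = 0, so s = -20.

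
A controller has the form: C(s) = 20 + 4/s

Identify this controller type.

This is a Proportional-Integral (PI) controller.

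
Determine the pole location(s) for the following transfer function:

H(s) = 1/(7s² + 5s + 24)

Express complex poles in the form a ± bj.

Discriminant = 5² - 4×7×24 = 25 - 672 = -647 < 0, so the poles are a complex conjugate pair s = (-5 ± j√647)/(2×7). Real part = -5/(2×7) = -5/14 ≈ -0.3571; imaginary part = ±√647/(2×7) ≈ 1.8169. Poles: s = -0.3571 ± 1.8169j.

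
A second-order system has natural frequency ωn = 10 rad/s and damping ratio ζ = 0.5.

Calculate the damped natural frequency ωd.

ωd = ωn√(1 - ζ²) = 10√(1 - 0.5²) = 8.66 rad/s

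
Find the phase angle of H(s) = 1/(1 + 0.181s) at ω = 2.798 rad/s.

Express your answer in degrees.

Phase = -arctan(ωτ) = -arctan(2.798 × 0.181) = -26.9°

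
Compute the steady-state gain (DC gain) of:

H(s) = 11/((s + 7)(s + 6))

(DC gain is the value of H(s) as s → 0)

DC gain = H(0) = 11/(7 × 6) = 11/42 = 0.2619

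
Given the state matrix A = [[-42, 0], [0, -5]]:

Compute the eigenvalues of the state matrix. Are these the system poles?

For diagonal matrix, eigenvalues are diagonal entries: λ₁ = -42, λ₂ = -5. Eigenvalues of A = system poles.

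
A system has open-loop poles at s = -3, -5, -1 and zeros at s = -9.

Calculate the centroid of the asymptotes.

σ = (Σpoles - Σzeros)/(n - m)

σ = (Σpoles - Σzeros)/(n - m) = (-9 - (-9))/(3 - 1) = 0/2 = 0.0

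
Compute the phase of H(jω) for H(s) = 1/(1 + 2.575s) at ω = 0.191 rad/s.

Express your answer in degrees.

Phase = -arctan(ωτ) = -arctan(0.191 × 2.575) = -26.2°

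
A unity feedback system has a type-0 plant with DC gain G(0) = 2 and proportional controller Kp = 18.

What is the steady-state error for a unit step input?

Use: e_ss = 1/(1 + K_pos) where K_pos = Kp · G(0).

K_pos = Kp · G(0) = 18 × 2 = 36. e_ss = 1/(1 + 36) = 0.0270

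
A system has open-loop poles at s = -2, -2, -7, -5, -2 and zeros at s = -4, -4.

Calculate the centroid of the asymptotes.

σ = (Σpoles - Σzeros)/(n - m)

σ = (Σpoles - Σzeros)/(n - m) = (-18 - (-8))/(5 - 2) = -10/3 = -3.33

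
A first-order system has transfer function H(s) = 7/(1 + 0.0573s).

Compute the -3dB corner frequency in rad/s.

Corner frequency = 1/τ = 1/0.0573 = 17.452 rad/s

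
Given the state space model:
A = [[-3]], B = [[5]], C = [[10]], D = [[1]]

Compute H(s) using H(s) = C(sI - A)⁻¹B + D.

(sI - A)⁻¹ = 1/(s + 3). H(s) = 10×5/(s + 3) + 1 = (s + 53)/(s + 3).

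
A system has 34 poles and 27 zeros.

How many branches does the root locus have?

Root locus has n branches where n = number of poles = 34.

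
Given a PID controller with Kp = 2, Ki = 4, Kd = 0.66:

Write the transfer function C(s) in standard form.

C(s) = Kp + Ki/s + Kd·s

Substituting values: C(s) = 2 + 4/s + 0.66s = (0.66s² + 2s + 4)/s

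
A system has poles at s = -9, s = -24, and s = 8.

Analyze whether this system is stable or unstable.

Pole(s) at s = 8 are not in the left half-plane. System is unstable.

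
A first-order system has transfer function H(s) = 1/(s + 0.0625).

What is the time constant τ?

For H(s) = 1/(s + 1/τ), the pole is at -1/τ = -0.0625, so τ = 1/0.0625 = 16 s.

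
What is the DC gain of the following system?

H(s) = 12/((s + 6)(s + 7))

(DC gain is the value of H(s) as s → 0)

DC gain = H(0) = 12/(6 × 7) = 12/42 = 0.2857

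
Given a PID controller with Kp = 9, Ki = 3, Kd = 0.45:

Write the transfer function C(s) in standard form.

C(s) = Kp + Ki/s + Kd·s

Substituting values: C(s) = 9 + 3/s + 0.45s = (0.45s² + 9s + 3)/s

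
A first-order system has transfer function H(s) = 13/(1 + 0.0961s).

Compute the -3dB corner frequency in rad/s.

Corner frequency = 1/τ = 1/0.0961 = 10.406 rad/s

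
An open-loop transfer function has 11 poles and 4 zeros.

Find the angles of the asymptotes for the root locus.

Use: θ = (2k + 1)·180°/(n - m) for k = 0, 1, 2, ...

n - m = 11 - 4 = 7. Angles: θk = (2k + 1)·180°/7 = 25.71°, 77.14°, 128.57°, 180°, 231.43°, 282.86°, 334.29°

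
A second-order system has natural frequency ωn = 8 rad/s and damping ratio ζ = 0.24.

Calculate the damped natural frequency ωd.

ωd = ωn√(1 - ζ²) = 8√(1 - 0.24²) = 7.77 rad/s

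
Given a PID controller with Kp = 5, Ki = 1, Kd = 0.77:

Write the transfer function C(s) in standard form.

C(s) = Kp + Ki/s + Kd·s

Substituting values: C(s) = 5 + 1/s + 0.77s = (0.77s² + 5s + 1)/s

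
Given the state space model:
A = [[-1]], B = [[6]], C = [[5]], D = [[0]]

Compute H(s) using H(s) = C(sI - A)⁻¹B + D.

(sI - A)⁻¹ = 1/(s + 1). H(s) = 5 × 6/(s + 1) + 0 = 30/(s + 1).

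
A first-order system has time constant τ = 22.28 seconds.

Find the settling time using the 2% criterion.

For first-order system, 2% settling time ≈ 4τ = 4 × 22.28 = 89.12 s.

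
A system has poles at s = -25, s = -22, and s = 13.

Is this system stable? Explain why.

Pole(s) at s = 13 are not in the left half-plane. System is unstable.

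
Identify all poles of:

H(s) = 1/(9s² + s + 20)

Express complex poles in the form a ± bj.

Discriminant = 1² - 4×9×20 = 1 - 720 = -719 < 0, so the poles are a complex conjugate pair s = (-1 ± j√719)/(2×9). Real part = -1/(2×9) = -1/18 ≈ -0.0556; imaginary part = ±√719/(2×9) ≈ 1.4897. Poles: s = -0.0556 ± 1.4897j.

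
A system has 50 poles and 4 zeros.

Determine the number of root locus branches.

Root locus has n branches where n = number of poles = 50.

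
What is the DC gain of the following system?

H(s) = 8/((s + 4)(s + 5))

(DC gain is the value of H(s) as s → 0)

DC gain = H(0) = 8/(4 × 5) = 8/20 = 0.4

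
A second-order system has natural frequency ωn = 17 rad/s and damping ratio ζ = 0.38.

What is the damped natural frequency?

ωd = ωn√(1 - ζ²) = 17√(1 - 0.38²) = 15.72 rad/s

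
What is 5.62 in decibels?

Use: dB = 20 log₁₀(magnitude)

dB = 20 log₁₀(5.62) = 15.0 dB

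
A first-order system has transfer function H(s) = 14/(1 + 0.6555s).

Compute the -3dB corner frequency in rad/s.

Corner frequency = 1/τ = 1/0.6555 = 1.526 rad/s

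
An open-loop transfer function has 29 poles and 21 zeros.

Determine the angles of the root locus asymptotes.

n - m = 29 - 21 = 8. Angles: θk = (2k + 1)·180°/8 = 22.5°, 67.5°, 112.5°, 157.5°, 202.5°, 247.5°, 292.5°, 337.5°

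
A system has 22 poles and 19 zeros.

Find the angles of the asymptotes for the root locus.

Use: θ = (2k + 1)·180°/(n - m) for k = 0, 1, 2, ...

n - m = 22 - 19 = 3. Angles: θk = (2k + 1)·180°/3 = 60°, 180°, 300°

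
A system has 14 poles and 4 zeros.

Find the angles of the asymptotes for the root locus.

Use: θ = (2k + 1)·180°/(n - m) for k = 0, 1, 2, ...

n - m = 14 - 4 = 10. Angles: θk = (2k + 1)·180°/10 = 18°, 54°, 90°, 126°, 162°, 198°, 234°, 270°, 306°, 342°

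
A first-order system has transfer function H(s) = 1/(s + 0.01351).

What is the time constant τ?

For H(s) = 1/(s + 1/τ), the pole is at -1/τ = -0.01351, so τ = 1/0.01351 = 74.02 s.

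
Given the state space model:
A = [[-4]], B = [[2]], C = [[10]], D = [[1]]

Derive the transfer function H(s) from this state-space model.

(sI - A)⁻¹ = 1/(s + 4). H(s) = 10×2/(s + 4) + 1 = (s + 24)/(s + 4).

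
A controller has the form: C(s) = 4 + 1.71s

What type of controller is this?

This is a Proportional-Derivative (PD) controller.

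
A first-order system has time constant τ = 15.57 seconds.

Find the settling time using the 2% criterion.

For first-order system, 2% settling time ≈ 4τ = 4 × 15.57 = 62.28 s.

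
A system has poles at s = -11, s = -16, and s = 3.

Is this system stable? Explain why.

Pole(s) at s = 3 are not in the left half-plane. System is unstable.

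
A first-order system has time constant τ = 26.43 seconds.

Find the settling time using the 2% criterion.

For first-order system, 2% settling time ≈ 4τ = 4 × 26.43 = 105.72 s.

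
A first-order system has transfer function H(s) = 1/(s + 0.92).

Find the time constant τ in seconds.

For H(s) = 1/(s + 1/τ), the pole is at -1/τ = -0.92, so τ = 1/0.92 = 1.0870 s.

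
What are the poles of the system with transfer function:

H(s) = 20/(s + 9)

Pole is where denominator = 0: s + 9 = 0, so s = -9.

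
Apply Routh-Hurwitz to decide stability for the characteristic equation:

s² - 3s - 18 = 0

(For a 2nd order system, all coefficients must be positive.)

Coefficients: 1, -3, -18. b=-3, c=-18 not positive, so system is unstable.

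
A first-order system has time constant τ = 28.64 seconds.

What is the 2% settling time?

For first-order system, 2% settling time ≈ 4τ = 4 × 28.64 = 114.56 s.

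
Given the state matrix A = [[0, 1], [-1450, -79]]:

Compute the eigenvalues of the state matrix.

det(A - λI) = λ² - (-79)λ + 1450 = (λ - (-50))(λ - (-29)). Eigenvalues: -50, -29.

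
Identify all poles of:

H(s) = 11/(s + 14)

Pole is where denominator = 0: s + 14 = 0, so s = -14.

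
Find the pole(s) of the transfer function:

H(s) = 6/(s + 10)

Pole is where denominator = 0: s + 10 = 0, so s = -10.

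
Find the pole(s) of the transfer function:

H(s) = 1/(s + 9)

Pole is where denominator = 0: s + 9 = 0, so s = -9.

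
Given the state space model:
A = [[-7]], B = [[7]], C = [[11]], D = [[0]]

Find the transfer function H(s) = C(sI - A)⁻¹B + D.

(sI - A)⁻¹ = 1/(s + 7). H(s) = 11 × 7/(s + 7) + 0 = 77/(s + 7).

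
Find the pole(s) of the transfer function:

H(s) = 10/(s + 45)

Pole is where denominator = 0: s + 45 = 0, so s = -45.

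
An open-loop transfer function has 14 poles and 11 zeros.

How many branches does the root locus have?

Root locus has n branches where n = number of poles = 14.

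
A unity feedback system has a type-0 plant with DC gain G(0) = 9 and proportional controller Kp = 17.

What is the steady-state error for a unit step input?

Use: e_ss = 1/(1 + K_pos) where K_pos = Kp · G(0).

K_pos = Kp · G(0) = 17 × 9 = 153. e_ss = 1/(1 + 153) = 0.0065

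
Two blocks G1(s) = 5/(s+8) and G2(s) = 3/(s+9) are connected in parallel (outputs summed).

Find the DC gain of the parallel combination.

Parallel: G_eq = G1 + G2. DC gain = G1(0) + G2(0) = 5/8 + 3/9 = 0.625 + 0.3333 = 0.9583.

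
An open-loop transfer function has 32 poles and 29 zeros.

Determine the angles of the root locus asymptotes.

n - m = 32 - 29 = 3. Angles: θk = (2k + 1)·180°/3 = 60°, 180°, 300°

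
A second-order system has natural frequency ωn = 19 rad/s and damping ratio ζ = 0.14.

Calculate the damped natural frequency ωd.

ωd = ωn√(1 - ζ²) = 19√(1 - 0.14²) = 18.81 rad/s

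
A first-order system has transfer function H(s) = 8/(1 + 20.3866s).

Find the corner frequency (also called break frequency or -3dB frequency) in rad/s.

Corner frequency = 1/τ = 1/20.3866 = 0.049 rad/s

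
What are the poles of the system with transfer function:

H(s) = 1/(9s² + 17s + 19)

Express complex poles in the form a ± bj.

Discriminant = 17² - 4×9×19 = 289 - 684 = -395 < 0, so the poles are a complex conjugate pair s = (-17 ± j√395)/(2×9). Real part = -17/(2×9) = -17/18 ≈ -0.9444; imaginary part = ±√395/(2×9) ≈ 1.1041. Poles: s = -0.9444 ± 1.1041j.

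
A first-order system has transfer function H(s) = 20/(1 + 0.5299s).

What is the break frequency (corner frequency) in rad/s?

Corner frequency = 1/τ = 1/0.5299 = 1.887 rad/s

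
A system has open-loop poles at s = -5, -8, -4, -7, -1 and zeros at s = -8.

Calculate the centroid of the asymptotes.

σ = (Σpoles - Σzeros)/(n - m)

σ = (Σpoles - Σzeros)/(n - m) = (-25 - (-8))/(5 - 1) = -17/4 = -4.25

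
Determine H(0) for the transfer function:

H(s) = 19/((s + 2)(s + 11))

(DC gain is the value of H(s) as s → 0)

DC gain = H(0) = 19/(2 × 11) = 19/22 = 0.8636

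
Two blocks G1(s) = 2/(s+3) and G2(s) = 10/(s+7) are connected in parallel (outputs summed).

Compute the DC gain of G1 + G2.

Parallel: G_eq = G1 + G2. DC gain = G1(0) + G2(0) = 2/3 + 10/7 = 0.6667 + 1.4286 = 2.0952.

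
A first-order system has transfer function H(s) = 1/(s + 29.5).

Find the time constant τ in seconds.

For H(s) = 1/(s + 1/τ), the pole is at -1/τ = -29.5, so τ = 1/29.5 = 0.0339 s.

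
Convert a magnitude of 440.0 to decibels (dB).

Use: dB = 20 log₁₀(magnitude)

dB = 20 log₁₀(440.0) = 52.9 dB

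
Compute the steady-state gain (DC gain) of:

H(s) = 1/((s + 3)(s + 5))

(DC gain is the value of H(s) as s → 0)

DC gain = H(0) = 1/(3 × 5) = 1/15 = 0.0667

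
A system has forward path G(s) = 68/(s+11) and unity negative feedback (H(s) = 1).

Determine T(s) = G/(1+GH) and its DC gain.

T(s) = G/(1+GH) = [68/(s+11)] / [1 + 68/(s+11)] = 68/(s+11+68) = 68/(s+79). DC gain = 68/79 = 0.8608.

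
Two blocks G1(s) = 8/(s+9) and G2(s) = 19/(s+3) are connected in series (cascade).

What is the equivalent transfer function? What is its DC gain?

Series: multiply transfer functions. G_eq = 8/(s+9) × 19/(s+3) = 152/((s+9)(s+3)). DC gain = 152/(9×3) = 5.6296.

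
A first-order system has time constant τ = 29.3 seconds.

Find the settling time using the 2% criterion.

For first-order system, 2% settling time ≈ 4τ = 4 × 29.3 = 117.2 s.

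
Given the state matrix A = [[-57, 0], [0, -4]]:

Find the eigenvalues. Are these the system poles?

For diagonal matrix, eigenvalues are diagonal entries: λ₁ = -57, λ₂ = -4. Eigenvalues of A = system poles.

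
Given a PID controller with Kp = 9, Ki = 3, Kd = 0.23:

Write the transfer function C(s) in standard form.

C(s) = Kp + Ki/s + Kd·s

Substituting values: C(s) = 9 + 3/s + 0.23s = (0.23s² + 9s + 3)/s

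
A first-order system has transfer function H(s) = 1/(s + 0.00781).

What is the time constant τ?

For H(s) = 1/(s + 1/τ), the pole is at -1/τ = -0.00781, so τ = 1/0.00781 = 128 s.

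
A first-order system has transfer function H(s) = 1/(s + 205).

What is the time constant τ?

For H(s) = 1/(s + 1/τ), the pole is at -1/τ = -205, so τ = 1/205 = 0.0049 s.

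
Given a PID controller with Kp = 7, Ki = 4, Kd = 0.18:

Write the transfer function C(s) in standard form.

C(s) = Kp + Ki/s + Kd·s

Substituting values: C(s) = 7 + 4/s + 0.18s = (0.18s² + 7s + 4)/s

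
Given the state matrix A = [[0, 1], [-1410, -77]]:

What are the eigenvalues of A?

det(A - λI) = λ² - (-77)λ + 1410 = (λ - (-47))(λ - (-30)). Eigenvalues: -47, -30.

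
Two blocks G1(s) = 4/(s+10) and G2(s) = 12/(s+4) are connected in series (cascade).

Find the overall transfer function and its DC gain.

Series: multiply transfer functions. G_eq = 4/(s+10) × 12/(s+4) = 48/((s+10)(s+4)). DC gain = 48/(10×4) = 1.2.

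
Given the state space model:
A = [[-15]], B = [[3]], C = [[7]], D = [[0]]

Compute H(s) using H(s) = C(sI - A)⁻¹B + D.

(sI - A)⁻¹ = 1/(s + 15). H(s) = 7 × 3/(s + 15) + 0 = 21/(s + 15).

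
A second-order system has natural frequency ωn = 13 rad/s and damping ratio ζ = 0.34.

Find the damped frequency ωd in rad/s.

ωd = ωn√(1 - ζ²) = 13√(1 - 0.34²) = 12.23 rad/s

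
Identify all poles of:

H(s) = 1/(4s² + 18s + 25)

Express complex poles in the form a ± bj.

Discriminant = 18² - 4×4×25 = 324 - 400 = -76 < 0, so the poles are a complex conjugate pair s = (-18 ± j√76)/(2×4). Real part = -18/(2×4) = -18/8 = -2.25; imaginary part = ±√76/(2×4) ≈ 1.0897. Poles: s = -2.25 ± 1.0897j.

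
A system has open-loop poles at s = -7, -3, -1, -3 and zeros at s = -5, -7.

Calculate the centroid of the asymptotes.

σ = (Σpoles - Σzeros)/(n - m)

σ = (Σpoles - Σzeros)/(n - m) = (-14 - (-12))/(4 - 2) = -2/2 = -1.0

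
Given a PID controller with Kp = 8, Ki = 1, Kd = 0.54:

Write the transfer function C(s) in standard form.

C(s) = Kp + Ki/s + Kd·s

Substituting values: C(s) = 8 + 1/s + 0.54s = (0.54s² + 8s + 1)/s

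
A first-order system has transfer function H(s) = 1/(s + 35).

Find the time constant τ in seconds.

For H(s) = 1/(s + 1/τ), the pole is at -1/τ = -35, so τ = 1/35 = 0.0286 s.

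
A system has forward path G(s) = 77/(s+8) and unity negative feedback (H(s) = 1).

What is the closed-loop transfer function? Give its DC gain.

T(s) = G/(1+GH) = [77/(s+8)] / [1 + 77/(s+8)] = 77/(s+8+77) = 77/(s+85). DC gain = 77/85 = 0.9059.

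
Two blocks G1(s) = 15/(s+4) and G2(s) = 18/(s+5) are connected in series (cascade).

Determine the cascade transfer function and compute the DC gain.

Series: multiply transfer functions. G_eq = 15/(s+4) × 18/(s+5) = 270/((s+4)(s+5)). DC gain = 270/(4×5) = 13.5.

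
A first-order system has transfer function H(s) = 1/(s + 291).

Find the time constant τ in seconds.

For H(s) = 1/(s + 1/τ), the pole is at -1/τ = -291, so τ = 1/291 = 0.0034 s.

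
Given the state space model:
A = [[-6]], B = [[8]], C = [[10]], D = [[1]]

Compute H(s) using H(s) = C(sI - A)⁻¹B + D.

(sI - A)⁻¹ = 1/(s + 6). H(s) = 10×8/(s + 6) + 1 = (s + 86)/(s + 6).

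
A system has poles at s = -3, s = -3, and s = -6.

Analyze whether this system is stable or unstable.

All poles are in the left half-plane. System is stable.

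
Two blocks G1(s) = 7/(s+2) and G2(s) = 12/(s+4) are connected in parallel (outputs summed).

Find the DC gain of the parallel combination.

Parallel: G_eq = G1 + G2. DC gain = G1(0) + G2(0) = 7/2 + 12/4 = 3.5 + 3 = 6.5.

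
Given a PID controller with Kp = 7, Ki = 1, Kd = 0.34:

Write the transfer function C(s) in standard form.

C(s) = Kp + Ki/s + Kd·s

Substituting values: C(s) = 7 + 1/s + 0.34s = (0.34s² + 7s + 1)/s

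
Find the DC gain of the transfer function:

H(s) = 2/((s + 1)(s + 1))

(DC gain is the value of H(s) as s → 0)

DC gain = H(0) = 2/(1 × 1) = 2/1 = 2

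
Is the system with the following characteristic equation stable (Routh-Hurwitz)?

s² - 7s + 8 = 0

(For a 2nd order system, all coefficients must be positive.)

Coefficients: 1, -7, 8. b=-7 not positive, so system is unstable.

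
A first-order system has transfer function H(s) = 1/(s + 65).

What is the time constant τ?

For H(s) = 1/(s + 1/τ), the pole is at -1/τ = -65, so τ = 1/65 = 0.0154 s.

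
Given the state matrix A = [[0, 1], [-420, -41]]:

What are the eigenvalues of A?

det(A - λI) = λ² - (-41)λ + 420 = (λ - (-20))(λ - (-21)). Eigenvalues: -20, -21.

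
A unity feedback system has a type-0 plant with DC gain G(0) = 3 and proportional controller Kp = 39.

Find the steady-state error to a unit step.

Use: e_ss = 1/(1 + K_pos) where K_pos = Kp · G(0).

K_pos = Kp · G(0) = 39 × 3 = 117. e_ss = 1/(1 + 117) = 0.0085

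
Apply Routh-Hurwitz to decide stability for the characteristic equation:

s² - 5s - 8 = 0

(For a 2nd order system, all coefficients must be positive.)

Coefficients: 1, -5, -8. b=-5, c=-8 not positive, so system is unstable.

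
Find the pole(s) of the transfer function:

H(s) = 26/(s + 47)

Pole is where denominator = 0: s + 47 = 0, so s = -47.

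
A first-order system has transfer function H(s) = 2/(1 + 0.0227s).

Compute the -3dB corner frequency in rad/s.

Corner frequency = 1/τ = 1/0.0227 = 44.053 rad/s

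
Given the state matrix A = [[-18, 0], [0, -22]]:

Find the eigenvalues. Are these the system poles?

For diagonal matrix, eigenvalues are diagonal entries: λ₁ = -18, λ₂ = -22. Eigenvalues of A = system poles.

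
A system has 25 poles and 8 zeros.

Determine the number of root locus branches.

Root locus has n branches where n = number of poles = 25.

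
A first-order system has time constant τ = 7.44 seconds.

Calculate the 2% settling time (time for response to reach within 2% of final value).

For first-order system, 2% settling time ≈ 4τ = 4 × 7.44 = 29.76 s.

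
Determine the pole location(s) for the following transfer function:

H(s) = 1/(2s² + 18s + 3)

Discriminant = 18² - 4×2×3 = 324 - 24 = 300 > 0, so two distinct real poles. Using quadratic formula: s = (-18 ± √300)/(2×2) = (-18 ± √300)/4, with √300 ≈ 17.3205. s₁ ≈ -0.1699, s₂ ≈ -8.8301. Poles: s₁ = -0.1699, s₂ = -8.8301.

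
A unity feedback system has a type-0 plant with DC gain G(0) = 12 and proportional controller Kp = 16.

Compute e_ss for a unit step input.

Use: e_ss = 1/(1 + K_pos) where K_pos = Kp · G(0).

K_pos = Kp · G(0) = 16 × 12 = 192. e_ss = 1/(1 + 192) = 0.0052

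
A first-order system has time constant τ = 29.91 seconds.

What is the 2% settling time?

For first-order system, 2% settling time ≈ 4τ = 4 × 29.91 = 119.64 s.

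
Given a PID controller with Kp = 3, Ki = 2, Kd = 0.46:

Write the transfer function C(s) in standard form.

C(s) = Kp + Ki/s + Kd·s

Substituting values: C(s) = 3 + 2/s + 0.46s = (0.46s² + 3s + 2)/s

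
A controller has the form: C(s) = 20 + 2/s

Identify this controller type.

This is a Proportional-Integral (PI) controller.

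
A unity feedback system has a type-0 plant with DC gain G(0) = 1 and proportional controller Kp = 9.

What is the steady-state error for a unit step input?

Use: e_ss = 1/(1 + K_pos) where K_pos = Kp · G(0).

K_pos = Kp · G(0) = 9 × 1 = 9. e_ss = 1/(1 + 9) = 0.1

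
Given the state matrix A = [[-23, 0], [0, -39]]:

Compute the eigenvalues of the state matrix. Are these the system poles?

For diagonal matrix, eigenvalues are diagonal entries: λ₁ = -23, λ₂ = -39. Eigenvalues of A = system poles.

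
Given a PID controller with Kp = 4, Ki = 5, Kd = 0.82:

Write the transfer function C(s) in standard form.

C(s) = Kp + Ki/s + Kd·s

Substituting values: C(s) = 4 + 5/s + 0.82s = (0.82s² + 4s + 5)/s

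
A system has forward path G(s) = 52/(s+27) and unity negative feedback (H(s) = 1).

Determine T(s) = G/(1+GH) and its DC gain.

T(s) = G/(1+GH) = [52/(s+27)] / [1 + 52/(s+27)] = 52/(s+27+52) = 52/(s+79). DC gain = 52/79 = 0.6582.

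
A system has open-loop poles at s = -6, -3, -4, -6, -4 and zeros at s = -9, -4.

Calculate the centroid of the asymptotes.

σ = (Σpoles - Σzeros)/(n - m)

σ = (Σpoles - Σzeros)/(n - m) = (-23 - (-13))/(5 - 2) = -10/3 = -3.33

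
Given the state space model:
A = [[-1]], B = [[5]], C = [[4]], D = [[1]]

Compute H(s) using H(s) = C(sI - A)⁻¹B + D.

(sI - A)⁻¹ = 1/(s + 1). H(s) = 4×5/(s + 1) + 1 = (s + 21)/(s + 1).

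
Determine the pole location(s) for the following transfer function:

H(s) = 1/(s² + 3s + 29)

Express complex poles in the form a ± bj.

Discriminant = 3² - 4×1×29 = 9 - 116 = -107 < 0, so the poles are a complex conjugate pair s = (-3 ± j√107)/(2×1). Real part = -3/(2×1) = -3/2 = -1.5; imaginary part = ±√107/(2×1) ≈ 5.1720. Poles: s = -1.5 ± 5.1720j.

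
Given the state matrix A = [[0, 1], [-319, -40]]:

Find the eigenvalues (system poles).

det(A - λI) = λ² - (-40)λ + 319 = (λ - (-11))(λ - (-29)). Eigenvalues: -11, -29.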